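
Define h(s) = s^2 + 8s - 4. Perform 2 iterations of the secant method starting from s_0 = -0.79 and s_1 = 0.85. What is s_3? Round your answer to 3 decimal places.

h(-0.79) = -9.69590, h(0.85) = 3.52250
s_2 = 0.85000 − 3.52250·(0.85000 − (-0.79000)) / (3.52250 − (-9.69590)) = 0.85000 − (5.77690)/(13.21840) = 0.41297
h(0.41297) = -0.52574
s_3 = 0.41297 − (-0.52574)·(0.41297 − 0.85000) / (-0.52574 − 3.52250) = 0.41297 − (0.22977)/(-4.04824) = 0.46972

0.470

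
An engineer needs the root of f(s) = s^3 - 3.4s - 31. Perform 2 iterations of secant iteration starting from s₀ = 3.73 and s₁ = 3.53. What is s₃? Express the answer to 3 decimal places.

3.501

f(3.73) = 8.21312, f(3.53) = 0.98498
s₂ = 3.53000 − 0.98498·(3.53000 − 3.73000) / (0.98498 − 8.21312) = 3.53000 − (-0.19700)/(-7.22814) = 3.50275
f(3.50275) = 0.06666
s₃ = 3.50275 − 0.06666·(3.50275 − 3.53000) / (0.06666 − 0.98498) = 3.50275 − (-0.00182)/(-0.91832) = 3.50077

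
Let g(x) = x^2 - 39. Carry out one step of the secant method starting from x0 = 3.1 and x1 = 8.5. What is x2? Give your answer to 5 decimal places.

g(3.1) = -29.3900000, g(8.5) = 33.2500000
x2 = 8.5000000 − 33.2500000·(8.5000000 − 3.1000000) / (33.2500000 − (-29.3900000)) = 8.5000000 − (179.5500000)/(62.6400000) = 5.6336207

5.63362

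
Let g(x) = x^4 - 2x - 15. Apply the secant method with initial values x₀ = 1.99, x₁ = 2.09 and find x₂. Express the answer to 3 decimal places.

g(1.99) = -3.29761, g(2.09) = -0.09970
x₂ = 2.09000 − (-0.09970)·(2.09000 − 1.99000) / (-0.09970 − (-3.29761)) = 2.09000 − (-0.00997)/(3.19791) = 2.09312

2.093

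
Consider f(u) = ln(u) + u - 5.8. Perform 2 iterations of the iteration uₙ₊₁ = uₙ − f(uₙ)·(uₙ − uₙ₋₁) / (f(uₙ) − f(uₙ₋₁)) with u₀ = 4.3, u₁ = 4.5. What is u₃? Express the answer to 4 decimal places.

f(4.3) = -0.041385, f(4.5) = 0.204077
u₂ = 4.500000 − 0.204077·(4.500000 − 4.300000) / (0.204077 − (-0.041385)) = 4.500000 − (0.040815)/(0.245462) = 4.333720
f(4.333720) = 0.000146
u₃ = 4.333720 − 0.000146·(4.333720 − 4.500000) / (0.000146 − 0.204077) = 4.333720 − (-0.000024)/(-0.203931) = 4.333601

4.3336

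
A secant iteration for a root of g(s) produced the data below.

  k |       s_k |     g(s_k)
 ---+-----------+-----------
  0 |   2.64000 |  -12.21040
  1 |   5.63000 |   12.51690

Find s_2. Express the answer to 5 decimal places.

s_2 = 5.63000 − 12.51690·(5.63000 − 2.64000) / (12.51690 − (-12.21040))
   = 5.63000 − (37.4255310)/(24.7273000) = 4.1164692

4.11647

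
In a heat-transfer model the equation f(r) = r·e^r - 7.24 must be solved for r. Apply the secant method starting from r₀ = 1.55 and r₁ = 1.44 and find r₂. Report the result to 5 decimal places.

f(1.55) = 0.0627788, f(1.44) = -1.1621980
r₂ = 1.4400000 − (-1.1621980)·(1.4400000 − 1.5500000) / (-1.1621980 − 0.0627788) = 1.4400000 − (0.1278418)/(-1.2249768) = 1.5443626

1.54436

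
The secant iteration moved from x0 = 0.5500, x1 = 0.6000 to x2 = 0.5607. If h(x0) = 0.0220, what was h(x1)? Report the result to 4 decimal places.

-0.0808

The secant line through (0.5500, 0.0220) and (0.6000, h(x1)) crosses zero at x2 = 0.5607.
So (0.5500, 0.0220), (0.6000, h(x1)), (0.5607, 0) are collinear:
h(x1) = 0.0220 · (0.6000 − 0.5607) / (0.5500 − 0.5607) = 0.0220 · (0.039300)/(-0.010700) = -0.080804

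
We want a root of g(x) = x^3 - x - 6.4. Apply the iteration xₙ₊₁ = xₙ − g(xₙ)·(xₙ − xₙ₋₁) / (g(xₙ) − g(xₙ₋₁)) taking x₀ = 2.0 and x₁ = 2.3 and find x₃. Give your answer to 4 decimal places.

2.0351

g(2.0) = -0.400000, g(2.3) = 3.467000
x₂ = 2.300000 − 3.467000·(2.300000 − 2.000000) / (3.467000 − (-0.400000)) = 2.300000 − (1.040100)/(3.867000) = 2.031032
g(2.031032) = -0.052842
x₃ = 2.031032 − (-0.052842)·(2.031032 − 2.300000) / (-0.052842 − 3.467000) = 2.031032 − (0.014213)/(-3.519842) = 2.035070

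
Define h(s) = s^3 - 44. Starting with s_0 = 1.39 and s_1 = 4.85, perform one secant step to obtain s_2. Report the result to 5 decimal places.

h(1.39) = -41.3143810, h(4.85) = 70.0841250
s_2 = 4.8500000 − 70.0841250·(4.8500000 − 1.3900000) / (70.0841250 − (-41.3143810)) = 4.8500000 − (242.4910725)/(111.3985060) = 2.6732107

2.67321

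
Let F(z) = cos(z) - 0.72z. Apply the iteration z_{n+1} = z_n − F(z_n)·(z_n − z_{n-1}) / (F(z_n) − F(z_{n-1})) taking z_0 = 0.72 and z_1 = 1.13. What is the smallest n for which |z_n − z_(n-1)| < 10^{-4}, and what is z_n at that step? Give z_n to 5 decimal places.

n = 5, z_n = 0.88238

F(0.72) = 0.2334057, F(1.13) = -0.3869402
z_2 = 1.1300000 − (-0.3869402)·(0.4100000)/(-0.6203459) = 0.8742629;  |Δ| = 0.2557371
F(0.8742629) = 0.0120932
z_3 = 0.8742629 − 0.0120932·(-0.2557371)/(0.3990334) = 0.8820133;  |Δ| = 0.0077504
F(0.8820133) = 0.0005486
z_4 = 0.8820133 − 0.0005486·(0.0077504)/(-0.0115446) = 0.8823816;  |Δ| = 0.0003683
F(0.8823816) = -0.0000010
z_5 = 0.8823816 − (-0.0000010)·(0.0003683)/(-0.0005495) = 0.8823809;  |Δ| = 0.0000006
|z_5 − z_4| = 0.0000006 < 10^{-4}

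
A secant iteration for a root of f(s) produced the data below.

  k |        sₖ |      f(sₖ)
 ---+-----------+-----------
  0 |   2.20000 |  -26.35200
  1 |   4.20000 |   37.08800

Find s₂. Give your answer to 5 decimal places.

3.03077

s₂ = 4.20000 − 37.08800·(4.20000 − 2.20000) / (37.08800 − (-26.35200))
   = 4.20000 − (74.1760000)/(63.4400000) = 3.0307692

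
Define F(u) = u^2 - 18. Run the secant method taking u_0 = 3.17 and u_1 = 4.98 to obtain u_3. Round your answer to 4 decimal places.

F(3.17) = -7.951100, F(4.98) = 6.800400
u_2 = 4.980000 − 6.800400·(4.980000 − 3.170000) / (6.800400 − (-7.951100)) = 4.980000 − (12.308724)/(14.751500) = 4.145595
F(4.145595) = -0.814041
u_3 = 4.145595 − (-0.814041)·(4.145595 − 4.980000) / (-0.814041 − 6.800400) = 4.145595 − (0.679240)/(-7.614441) = 4.234799

4.2348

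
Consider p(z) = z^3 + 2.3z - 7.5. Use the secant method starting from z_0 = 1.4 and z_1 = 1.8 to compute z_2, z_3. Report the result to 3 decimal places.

1.553, 1.570

p(1.4) = -1.53600, p(1.8) = 2.47200
z_2 = 1.80000 − 2.47200·(1.80000 − 1.40000) / (2.47200 − (-1.53600)) = 1.80000 − (0.98880)/(4.00800) = 1.55329
p(1.55329) = -0.17976
z_3 = 1.55329 − (-0.17976)·(1.55329 − 1.80000) / (-0.17976 − 2.47200) = 1.55329 − (0.04435)/(-2.65176) = 1.57002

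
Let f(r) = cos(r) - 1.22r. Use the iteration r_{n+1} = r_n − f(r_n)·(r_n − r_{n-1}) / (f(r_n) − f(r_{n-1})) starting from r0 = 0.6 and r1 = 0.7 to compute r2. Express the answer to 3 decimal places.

0.651

f(0.6) = 0.09334, f(0.7) = -0.08916
r2 = 0.70000 − (-0.08916)·(0.70000 − 0.60000) / (-0.08916 − 0.09334) = 0.70000 − (-0.00892)/(-0.18249) = 0.65114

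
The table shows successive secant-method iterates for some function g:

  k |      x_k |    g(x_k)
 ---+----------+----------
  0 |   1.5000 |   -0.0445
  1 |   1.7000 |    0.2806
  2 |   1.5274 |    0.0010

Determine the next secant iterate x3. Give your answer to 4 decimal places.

1.5268

x3 = 1.5274 − 0.0010·(1.5274 − 1.7000) / (0.0010 − 0.2806)
   = 1.5274 − (-0.000173)/(-0.279600) = 1.526783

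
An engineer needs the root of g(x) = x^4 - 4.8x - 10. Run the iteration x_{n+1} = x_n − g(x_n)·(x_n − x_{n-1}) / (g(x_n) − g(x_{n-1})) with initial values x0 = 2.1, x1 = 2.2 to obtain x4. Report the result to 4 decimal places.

g(2.1) = -0.631900, g(2.2) = 2.865600
x2 = 2.200000 − 2.865600·(2.200000 − 2.100000) / (2.865600 − (-0.631900)) = 2.200000 − (0.286560)/(3.497500) = 2.118067
g(2.118067) = -0.040655
x3 = 2.118067 − (-0.040655)·(2.118067 − 2.200000) / (-0.040655 − 2.865600) = 2.118067 − (0.003331)/(-2.906255) = 2.119213
g(2.119213) = -0.002558
x4 = 2.119213 − (-0.002558)·(2.119213 − 2.118067) / (-0.002558 − (-0.040655)) = 2.119213 − (-0.000003)/(0.038097) = 2.119290

2.1193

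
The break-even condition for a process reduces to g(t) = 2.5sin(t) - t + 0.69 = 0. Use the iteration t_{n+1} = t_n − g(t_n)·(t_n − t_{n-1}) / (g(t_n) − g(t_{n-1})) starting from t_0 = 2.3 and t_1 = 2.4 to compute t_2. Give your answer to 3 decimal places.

g(2.3) = 0.25426, g(2.4) = -0.02134
t_2 = 2.40000 − (-0.02134)·(2.40000 − 2.30000) / (-0.02134 − 0.25426) = 2.40000 − (-0.00213)/(-0.27561) = 2.39226

2.392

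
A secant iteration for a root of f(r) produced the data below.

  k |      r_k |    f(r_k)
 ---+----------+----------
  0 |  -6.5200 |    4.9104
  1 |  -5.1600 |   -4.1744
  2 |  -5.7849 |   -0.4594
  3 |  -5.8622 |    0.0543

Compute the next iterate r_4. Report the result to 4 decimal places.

r_4 = -5.8622 − 0.0543·(-5.8622 − (-5.7849)) / (0.0543 − (-0.4594))
   = -5.8622 − (-0.004197)/(0.513700) = -5.854029

-5.8540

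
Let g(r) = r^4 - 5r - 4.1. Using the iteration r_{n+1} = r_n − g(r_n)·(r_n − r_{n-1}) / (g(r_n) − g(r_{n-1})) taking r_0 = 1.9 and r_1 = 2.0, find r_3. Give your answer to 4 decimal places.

g(1.9) = -0.567900, g(2.0) = 1.900000
r_2 = 2.000000 − 1.900000·(2.000000 − 1.900000) / (1.900000 − (-0.567900)) = 2.000000 − (0.190000)/(2.467900) = 1.923011
g(1.923011) = -0.040052
r_3 = 1.923011 − (-0.040052)·(1.923011 − 2.000000) / (-0.040052 − 1.900000) = 1.923011 − (0.003084)/(-1.940052) = 1.924601

1.9246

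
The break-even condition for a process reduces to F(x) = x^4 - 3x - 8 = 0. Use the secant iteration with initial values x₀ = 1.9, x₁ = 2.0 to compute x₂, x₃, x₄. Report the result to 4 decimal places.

1.9250, 1.9266, 1.9267

F(1.9) = -0.667900, F(2.0) = 2.000000
x₂ = 2.000000 − 2.000000·(2.000000 − 1.900000) / (2.000000 − (-0.667900)) = 2.000000 − (0.200000)/(2.667900) = 1.925035
F(1.925035) = -0.042458
x₃ = 1.925035 − (-0.042458)·(1.925035 − 2.000000) / (-0.042458 − 2.000000) = 1.925035 − (0.003183)/(-2.042458) = 1.926593
F(1.926593) = -0.002612
x₄ = 1.926593 − (-0.002612)·(1.926593 − 1.925035) / (-0.002612 − (-0.042458)) = 1.926593 − (-0.000004)/(0.039846) = 1.926695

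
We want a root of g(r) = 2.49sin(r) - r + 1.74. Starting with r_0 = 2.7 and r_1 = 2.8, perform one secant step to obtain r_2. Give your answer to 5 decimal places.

2.73156

g(2.7) = 0.1041759, g(2.8) = -0.2258795
r_2 = 2.8000000 − (-0.2258795)·(2.8000000 − 2.7000000) / (-0.2258795 − 0.1041759) = 2.8000000 − (-0.0225880)/(-0.3300554) = 2.7315632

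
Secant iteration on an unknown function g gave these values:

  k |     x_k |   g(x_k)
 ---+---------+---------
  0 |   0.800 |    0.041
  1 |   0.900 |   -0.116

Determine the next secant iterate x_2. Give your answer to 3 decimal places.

0.826

x_2 = 0.900 − (-0.116)·(0.900 − 0.800) / (-0.116 − 0.041)
   = 0.900 − (-0.01160)/(-0.15700) = 0.82611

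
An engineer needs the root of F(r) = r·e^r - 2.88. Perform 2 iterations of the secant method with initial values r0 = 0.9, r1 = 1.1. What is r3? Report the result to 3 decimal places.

1.029

F(0.9) = -0.66636, F(1.1) = 0.42458
r2 = 1.10000 − 0.42458·(1.10000 − 0.90000) / (0.42458 − (-0.66636)) = 1.10000 − (0.08492)/(1.09094) = 1.02216
F(1.02216) = -0.03921
r3 = 1.02216 − (-0.03921)·(1.02216 − 1.10000) / (-0.03921 − 0.42458) = 1.02216 − (0.00305)/(-0.46379) = 1.02874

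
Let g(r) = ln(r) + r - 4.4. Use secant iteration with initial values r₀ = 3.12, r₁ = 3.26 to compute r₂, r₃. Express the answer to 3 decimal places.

g(3.12) = -0.14217, g(3.26) = 0.04173
r₂ = 3.26000 − 0.04173·(3.26000 − 3.12000) / (0.04173 − (-0.14217)) = 3.26000 − (0.00584)/(0.18389) = 3.22823
g(3.22823) = 0.00017
r₃ = 3.22823 − 0.00017·(3.22823 − 3.26000) / (0.00017 − 0.04173) = 3.22823 − (-0.00001)/(-0.04156) = 3.22810

3.228, 3.228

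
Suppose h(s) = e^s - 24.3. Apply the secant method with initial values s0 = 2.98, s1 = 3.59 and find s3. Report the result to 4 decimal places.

3.1829

h(2.98) = -4.612183, h(3.59) = 11.934076
s2 = 3.590000 − 11.934076·(3.590000 − 2.980000) / (11.934076 − (-4.612183)) = 3.590000 − (7.279786)/(16.546259) = 3.150034
h(3.150034) = -0.963135
s3 = 3.150034 − (-0.963135)·(3.150034 − 3.590000) / (-0.963135 − 11.934076) = 3.150034 − (0.423746)/(-12.897211) = 3.182890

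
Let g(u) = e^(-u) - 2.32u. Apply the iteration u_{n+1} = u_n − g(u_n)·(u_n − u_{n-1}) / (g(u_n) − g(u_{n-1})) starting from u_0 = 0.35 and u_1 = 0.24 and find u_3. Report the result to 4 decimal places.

g(0.35) = -0.107312, g(0.24) = 0.229828
u_2 = 0.240000 − 0.229828·(0.240000 − 0.350000) / (0.229828 − (-0.107312)) = 0.240000 − (-0.025281)/(0.337140) = 0.314987
g(0.314987) = -0.000971
u_3 = 0.314987 − (-0.000971)·(0.314987 − 0.240000) / (-0.000971 − 0.229828) = 0.314987 − (-0.000073)/(-0.230799) = 0.314671

0.3147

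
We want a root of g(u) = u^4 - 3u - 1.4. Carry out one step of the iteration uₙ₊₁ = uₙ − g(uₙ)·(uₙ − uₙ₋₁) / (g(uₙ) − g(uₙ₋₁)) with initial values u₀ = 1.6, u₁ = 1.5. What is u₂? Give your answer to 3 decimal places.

1.570

g(1.6) = 0.35360, g(1.5) = -0.83750
u₂ = 1.50000 − (-0.83750)·(1.50000 − 1.60000) / (-0.83750 − 0.35360) = 1.50000 − (0.08375)/(-1.19110) = 1.57031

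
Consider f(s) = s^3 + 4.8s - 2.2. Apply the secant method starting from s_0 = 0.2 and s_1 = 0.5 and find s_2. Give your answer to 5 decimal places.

0.43738

f(0.2) = -1.2320000, f(0.5) = 0.3250000
s_2 = 0.5000000 − 0.3250000·(0.5000000 − 0.2000000) / (0.3250000 − (-1.2320000)) = 0.5000000 − (0.0975000)/(1.5570000) = 0.4373796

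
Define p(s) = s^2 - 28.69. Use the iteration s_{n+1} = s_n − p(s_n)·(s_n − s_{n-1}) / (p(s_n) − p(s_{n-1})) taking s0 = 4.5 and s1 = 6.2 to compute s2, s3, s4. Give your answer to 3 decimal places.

p(4.5) = -8.44000, p(6.2) = 9.75000
s2 = 6.20000 − 9.75000·(6.20000 − 4.50000) / (9.75000 − (-8.44000)) = 6.20000 − (16.57500)/(18.19000) = 5.28879
p(5.28879) = -0.71875
s3 = 5.28879 − (-0.71875)·(5.28879 − 6.20000) / (-0.71875 − 9.75000) = 5.28879 − (0.65494)/(-10.46875) = 5.35135
p(5.35135) = -0.05309
s4 = 5.35135 − (-0.05309)·(5.35135 − 5.28879) / (-0.05309 − (-0.71875)) = 5.35135 − (-0.00332)/(0.66566) = 5.35634

5.289, 5.351, 5.356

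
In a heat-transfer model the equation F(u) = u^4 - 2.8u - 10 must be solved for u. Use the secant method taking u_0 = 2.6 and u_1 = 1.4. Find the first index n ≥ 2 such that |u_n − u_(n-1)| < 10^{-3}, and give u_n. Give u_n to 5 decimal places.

F(2.6) = 28.4176000, F(1.4) = -10.0784000
u_2 = 1.4000000 − (-10.0784000)·(-1.2000000)/(-38.4960000) = 1.7141646;  |Δ| = 0.3141646
F(1.7141646) = -6.1657000
u_3 = 1.7141646 − (-6.1657000)·(0.3141646)/(3.9127000) = 2.2092305;  |Δ| = 0.4950660
F(2.2092305) = 7.6353832
u_4 = 2.2092305 − 7.6353832·(0.4950660)/(13.8010831) = 1.9353377;  |Δ| = 0.2738929
F(1.9353377) = -1.3899361
u_5 = 1.9353377 − (-1.3899361)·(-0.2738929)/(-9.0253193) = 1.9775183;  |Δ| = 0.0421806
F(1.9775183) = -0.2444261
u_6 = 1.9775183 − (-0.2444261)·(0.0421806)/(1.1455101) = 1.9865187;  |Δ| = 0.0090004
F(1.9865187) = 0.0106882
u_7 = 1.9865187 − 0.0106882·(0.0090004)/(0.2551143) = 1.9861416;  |Δ| = 0.0003771
|u_7 − u_6| = 0.0003771 < 10^{-3}

n = 7, u_n = 1.98614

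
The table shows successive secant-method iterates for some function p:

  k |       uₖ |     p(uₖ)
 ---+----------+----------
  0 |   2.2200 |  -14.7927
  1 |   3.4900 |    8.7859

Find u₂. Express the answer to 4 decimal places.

3.0168

u₂ = 3.4900 − 8.7859·(3.4900 − 2.2200) / (8.7859 − (-14.7927))
   = 3.4900 − (11.158093)/(23.578600) = 3.016770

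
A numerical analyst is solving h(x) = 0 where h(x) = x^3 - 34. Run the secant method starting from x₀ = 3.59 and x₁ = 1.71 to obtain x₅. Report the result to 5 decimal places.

3.23919

h(3.59) = 12.2682790, h(1.71) = -28.9997890
x₂ = 1.7100000 − (-28.9997890)·(1.7100000 − 3.5900000) / (-28.9997890 − 12.2682790) = 1.7100000 − (54.5196033)/(-41.2680680) = 3.0311087
h(3.0311087) = -6.1513255
x₃ = 3.0311087 − (-6.1513255)·(3.0311087 − 1.7100000) / (-6.1513255 − (-28.9997890)) = 3.0311087 − (-8.1265695)/(22.8484635) = 3.3867812
h(3.3867812) = 4.8473508
x₄ = 3.3867812 − 4.8473508·(3.3867812 − 3.0311087) / (4.8473508 − (-6.1513255)) = 3.3867812 − (1.7240693)/(10.9986763) = 3.2300287
h(3.2300287) = -0.3008337
x₅ = 3.2300287 − (-0.3008337)·(3.2300287 − 3.3867812) / (-0.3008337 − 4.8473508) = 3.2300287 − (0.0471564)/(-5.1481845) = 3.2391885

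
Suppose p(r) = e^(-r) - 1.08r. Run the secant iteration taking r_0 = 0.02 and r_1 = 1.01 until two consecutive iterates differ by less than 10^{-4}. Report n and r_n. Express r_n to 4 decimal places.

p(0.02) = 0.958599, p(1.01) = -0.726581
r_2 = 1.010000 − (-0.726581)·(0.990000)/(-1.685180) = 0.583152;  |Δ| = 0.426848
p(0.583152) = -0.071668
r_3 = 0.583152 − (-0.071668)·(-0.426848)/(0.654913) = 0.536442;  |Δ| = 0.046711
p(0.536442) = 0.005469
r_4 = 0.536442 − 0.005469·(-0.046711)/(0.077137) = 0.539753;  |Δ| = 0.003312
p(0.539753) = -0.000041
r_5 = 0.539753 − (-0.000041)·(0.003312)/(-0.005510) = 0.539728;  |Δ| = 0.000025
|r_5 − r_4| = 0.000025 < 10^{-4}

n = 5, r_n = 0.5397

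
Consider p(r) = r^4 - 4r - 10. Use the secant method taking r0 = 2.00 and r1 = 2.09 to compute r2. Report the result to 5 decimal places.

2.06617

p(2.00) = -2.0000000, p(2.09) = 0.7202976
r2 = 2.0900000 − 0.7202976·(2.0900000 − 2.0000000) / (0.7202976 − (-2.0000000)) = 2.0900000 − (0.0648268)/(2.7202976) = 2.0661692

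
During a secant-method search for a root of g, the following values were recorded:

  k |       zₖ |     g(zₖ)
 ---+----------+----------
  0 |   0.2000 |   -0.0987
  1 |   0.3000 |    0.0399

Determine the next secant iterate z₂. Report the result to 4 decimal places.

0.2712

z₂ = 0.3000 − 0.0399·(0.3000 − 0.2000) / (0.0399 − (-0.0987))
   = 0.3000 − (0.003990)/(0.138600) = 0.271212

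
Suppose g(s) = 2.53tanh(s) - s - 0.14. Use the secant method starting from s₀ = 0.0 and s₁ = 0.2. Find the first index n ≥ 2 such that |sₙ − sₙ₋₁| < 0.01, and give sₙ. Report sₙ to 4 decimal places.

n = 3, sₙ = 0.0919

g(0.0) = -0.140000, g(0.2) = 0.159360
s₂ = 0.200000 − 0.159360·(0.200000)/(0.299360) = 0.093533;  |Δ| = 0.106467
g(0.093533) = 0.002418
s₃ = 0.093533 − 0.002418·(-0.106467)/(-0.156942) = 0.091893;  |Δ| = 0.001640
|s₃ − s₂| = 0.001640 < 0.01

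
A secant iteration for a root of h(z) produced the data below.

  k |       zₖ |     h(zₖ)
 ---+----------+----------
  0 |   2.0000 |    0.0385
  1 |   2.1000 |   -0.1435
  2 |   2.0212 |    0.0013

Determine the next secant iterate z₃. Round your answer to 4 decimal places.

z₃ = 2.0212 − 0.0013·(2.0212 − 2.1000) / (0.0013 − (-0.1435))
   = 2.0212 − (-0.000102)/(0.144800) = 2.021907

2.0219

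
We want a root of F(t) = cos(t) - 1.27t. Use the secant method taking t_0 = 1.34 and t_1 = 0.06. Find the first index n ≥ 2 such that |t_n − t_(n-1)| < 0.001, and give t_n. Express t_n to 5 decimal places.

n = 5, t_n = 0.63426

F(1.34) = -1.4730472, F(0.06) = 0.9220005
t_2 = 0.0600000 − 0.9220005·(-1.2800000)/(2.3950477) = 0.5527504;  |Δ| = 0.4927504
F(0.5527504) = 0.1490907
t_3 = 0.5527504 − 0.1490907·(0.4927504)/(-0.7729098) = 0.6477996;  |Δ| = 0.0950493
F(0.6477996) = -0.0252921
t_4 = 0.6477996 − (-0.0252921)·(0.0950493)/(-0.1743828) = 0.6340139;  |Δ| = 0.0137857
F(0.6340139) = 0.0004585
t_5 = 0.6340139 − 0.0004585·(-0.0137857)/(0.0257506) = 0.6342594;  |Δ| = 0.0002455
|t_5 − t_4| = 0.0002455 < 0.001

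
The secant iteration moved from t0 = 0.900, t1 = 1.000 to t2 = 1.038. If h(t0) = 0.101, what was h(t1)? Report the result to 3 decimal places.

The secant line through (0.900, 0.101) and (1.000, h(t1)) crosses zero at t2 = 1.038.
So (0.900, 0.101), (1.000, h(t1)), (1.038, 0) are collinear:
h(t1) = 0.101 · (1.000 − 1.038) / (0.900 − 1.038) = 0.101 · (-0.03800)/(-0.13800) = 0.02781

0.028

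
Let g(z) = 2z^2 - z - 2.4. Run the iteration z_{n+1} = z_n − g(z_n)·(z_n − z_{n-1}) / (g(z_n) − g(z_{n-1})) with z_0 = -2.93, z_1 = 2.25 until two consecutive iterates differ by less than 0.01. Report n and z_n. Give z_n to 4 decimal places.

g(-2.93) = 17.699800, g(2.25) = 5.475000
z_2 = 2.250000 − 5.475000·(5.180000)/(-12.224800) = 4.569915;  |Δ| = 2.319915
g(4.569915) = 34.798336
z_3 = 4.569915 − 34.798336·(2.319915)/(29.323336) = 1.816845;  |Δ| = 2.753070
g(1.816845) = 2.385009
z_4 = 1.816845 − 2.385009·(-2.753070)/(-32.413326) = 1.614271;  |Δ| = 0.202574
g(1.614271) = 1.197473
z_5 = 1.614271 − 1.197473·(-0.202574)/(-1.187536) = 1.410002;  |Δ| = 0.204269
g(1.410002) = 0.166211
z_6 = 1.410002 − 0.166211·(-0.204269)/(-1.031262) = 1.377080;  |Δ| = 0.032923
g(1.377080) = 0.015618
z_7 = 1.377080 − 0.015618·(-0.032923)/(-0.150593) = 1.373665;  |Δ| = 0.003414
|z_7 − z_6| = 0.003414 < 0.01

n = 7, z_n = 1.3737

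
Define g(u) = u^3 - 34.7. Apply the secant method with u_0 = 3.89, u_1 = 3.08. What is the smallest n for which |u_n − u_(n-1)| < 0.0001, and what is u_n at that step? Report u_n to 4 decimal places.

g(3.89) = 24.163869, g(3.08) = -5.481888
u_2 = 3.080000 − (-5.481888)·(-0.810000)/(-29.645757) = 3.229780;  |Δ| = 0.149780
g(3.229780) = -1.008631
u_3 = 3.229780 − (-1.008631)·(0.149780)/(4.473257) = 3.263552;  |Δ| = 0.033772
g(3.263552) = 0.059345
u_4 = 3.263552 − 0.059345·(0.033772)/(1.067976) = 3.261675;  |Δ| = 0.001877
g(3.261675) = -0.000584
u_5 = 3.261675 − (-0.000584)·(-0.001877)/(-0.059929) = 3.261694;  |Δ| = 0.000018
|u_5 − u_4| = 0.000018 < 0.0001

n = 5, u_n = 3.2617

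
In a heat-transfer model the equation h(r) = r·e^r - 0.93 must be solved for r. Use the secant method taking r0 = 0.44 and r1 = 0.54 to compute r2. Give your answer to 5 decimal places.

0.54138

h(0.44) = -0.2468088, h(0.54) = -0.0033563
r2 = 0.5400000 − (-0.0033563)·(0.5400000 − 0.4400000) / (-0.0033563 − (-0.2468088)) = 0.5400000 − (-0.0003356)/(0.2434525) = 0.5413786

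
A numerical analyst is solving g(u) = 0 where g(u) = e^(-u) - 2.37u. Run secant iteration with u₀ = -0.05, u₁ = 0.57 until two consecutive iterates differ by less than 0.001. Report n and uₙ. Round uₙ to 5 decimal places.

n = 4, uₙ = 0.30960

g(-0.05) = 1.1697711, g(0.57) = -0.7853746
u₂ = 0.5700000 − (-0.7853746)·(0.6200000)/(-1.9551457) = 0.3209484;  |Δ| = 0.2490516
g(0.3209484) = -0.0351869
u₃ = 0.3209484 − (-0.0351869)·(-0.2490516)/(0.7501877) = 0.3092668;  |Δ| = 0.0116816
g(0.3092668) = 0.0010226
u₄ = 0.3092668 − 0.0010226·(-0.0116816)/(0.0362095) = 0.3095967;  |Δ| = 0.0003299
|u₄ − u₃| = 0.0003299 < 0.001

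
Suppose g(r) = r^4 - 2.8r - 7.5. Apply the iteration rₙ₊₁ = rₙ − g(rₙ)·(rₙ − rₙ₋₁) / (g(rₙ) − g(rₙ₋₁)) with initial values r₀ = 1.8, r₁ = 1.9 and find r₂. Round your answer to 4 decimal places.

g(1.8) = -2.042400, g(1.9) = 0.212100
r₂ = 1.900000 − 0.212100·(1.900000 − 1.800000) / (0.212100 − (-2.042400)) = 1.900000 − (0.021210)/(2.254500) = 1.890592

1.8906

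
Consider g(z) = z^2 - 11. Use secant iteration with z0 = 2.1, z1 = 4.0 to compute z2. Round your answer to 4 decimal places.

g(2.1) = -6.590000, g(4.0) = 5.000000
z2 = 4.000000 − 5.000000·(4.000000 − 2.100000) / (5.000000 − (-6.590000)) = 4.000000 − (9.500000)/(11.590000) = 3.180328

3.1803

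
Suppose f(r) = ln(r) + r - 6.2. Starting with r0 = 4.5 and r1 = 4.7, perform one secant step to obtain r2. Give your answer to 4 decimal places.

f(4.5) = -0.195923, f(4.7) = 0.047563
r2 = 4.700000 − 0.047563·(4.700000 − 4.500000) / (0.047563 − (-0.195923)) = 4.700000 − (0.009513)/(0.243485) = 4.660932

4.6609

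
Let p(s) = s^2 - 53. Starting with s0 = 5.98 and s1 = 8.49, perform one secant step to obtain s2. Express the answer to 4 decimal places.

7.1714

p(5.98) = -17.239600, p(8.49) = 19.080100
s2 = 8.490000 − 19.080100·(8.490000 − 5.980000) / (19.080100 − (-17.239600)) = 8.490000 − (47.891051)/(36.319700) = 7.171403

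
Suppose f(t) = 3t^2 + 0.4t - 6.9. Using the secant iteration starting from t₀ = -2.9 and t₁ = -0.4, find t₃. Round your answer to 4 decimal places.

f(-2.9) = 17.170000, f(-0.4) = -6.580000
t₂ = -0.400000 − (-6.580000)·(-0.400000 − (-2.900000)) / (-6.580000 − 17.170000) = -0.400000 − (-16.450000)/(-23.750000) = -1.092632
f(-1.092632) = -3.755521
t₃ = -1.092632 − (-3.755521)·(-1.092632 − (-0.400000)) / (-3.755521 − (-6.580000)) = -1.092632 − (2.601193)/(2.824479) = -2.013578

-2.0136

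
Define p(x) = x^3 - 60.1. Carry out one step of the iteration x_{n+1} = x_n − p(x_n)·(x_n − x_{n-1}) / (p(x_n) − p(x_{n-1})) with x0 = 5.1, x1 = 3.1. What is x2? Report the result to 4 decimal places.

p(5.1) = 72.551000, p(3.1) = -30.309000
x2 = 3.100000 − (-30.309000)·(3.100000 − 5.100000) / (-30.309000 − 72.551000) = 3.100000 − (60.618000)/(-102.860000) = 3.689325

3.6893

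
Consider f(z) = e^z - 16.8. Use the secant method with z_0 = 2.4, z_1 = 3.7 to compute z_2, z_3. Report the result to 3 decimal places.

2.655, 2.758

f(2.4) = -5.77682, f(3.7) = 23.64730
z_2 = 3.70000 − 23.64730·(3.70000 − 2.40000) / (23.64730 − (-5.77682)) = 3.70000 − (30.74150)/(29.42413) = 2.65523
f(2.65523) = -2.57177
z_3 = 2.65523 − (-2.57177)·(2.65523 − 3.70000) / (-2.57177 − 23.64730) = 2.65523 − (2.68691)/(-26.21907) = 2.75771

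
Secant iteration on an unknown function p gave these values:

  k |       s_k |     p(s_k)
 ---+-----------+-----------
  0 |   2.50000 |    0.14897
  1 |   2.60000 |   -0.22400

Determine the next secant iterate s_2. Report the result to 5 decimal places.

2.53994

s_2 = 2.60000 − (-0.22400)·(2.60000 − 2.50000) / (-0.22400 − 0.14897)
   = 2.60000 − (-0.0224000)/(-0.3729700) = 2.5399416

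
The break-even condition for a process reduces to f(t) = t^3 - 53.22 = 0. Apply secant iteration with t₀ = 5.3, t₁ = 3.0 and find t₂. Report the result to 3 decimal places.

f(5.3) = 95.65700, f(3.0) = -26.22000
t₂ = 3.00000 − (-26.22000)·(3.00000 − 5.30000) / (-26.22000 − 95.65700) = 3.00000 − (60.30600)/(-121.87700) = 3.49481

3.495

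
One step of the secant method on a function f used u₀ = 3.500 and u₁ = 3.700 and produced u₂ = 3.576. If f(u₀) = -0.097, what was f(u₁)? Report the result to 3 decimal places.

The secant line through (3.500, -0.097) and (3.700, f(u₁)) crosses zero at u₂ = 3.576.
So (3.500, -0.097), (3.700, f(u₁)), (3.576, 0) are collinear:
f(u₁) = -0.097 · (3.700 − 3.576) / (3.500 − 3.576) = -0.097 · (0.12400)/(-0.07600) = 0.15826

0.158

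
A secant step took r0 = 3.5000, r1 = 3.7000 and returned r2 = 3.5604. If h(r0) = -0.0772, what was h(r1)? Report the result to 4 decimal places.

The secant line through (3.5000, -0.0772) and (3.7000, h(r1)) crosses zero at r2 = 3.5604.
So (3.5000, -0.0772), (3.7000, h(r1)), (3.5604, 0) are collinear:
h(r1) = -0.0772 · (3.7000 − 3.5604) / (3.5000 − 3.5604) = -0.0772 · (0.139600)/(-0.060400) = 0.178429

0.1784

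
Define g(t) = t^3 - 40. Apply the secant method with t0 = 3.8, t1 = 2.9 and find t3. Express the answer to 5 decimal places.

g(3.8) = 14.8720000, g(2.9) = -15.6110000
t2 = 2.9000000 − (-15.6110000)·(2.9000000 − 3.8000000) / (-15.6110000 − 14.8720000) = 2.9000000 − (14.0499000)/(-30.4830000) = 3.3609094
g(3.3609094) = -2.0361368
t3 = 3.3609094 − (-2.0361368)·(3.3609094 − 2.9000000) / (-2.0361368 − (-15.6110000)) = 3.3609094 − (-0.9384745)/(13.5748632) = 3.4300426

3.43004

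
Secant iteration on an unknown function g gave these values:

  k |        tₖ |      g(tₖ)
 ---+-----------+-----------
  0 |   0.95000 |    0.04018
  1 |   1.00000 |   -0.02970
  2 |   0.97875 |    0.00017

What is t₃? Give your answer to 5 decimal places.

t₃ = 0.97875 − 0.00017·(0.97875 − 1.00000) / (0.00017 − (-0.02970))
   = 0.97875 − (-0.0000036)/(0.0298700) = 0.9788709

0.97887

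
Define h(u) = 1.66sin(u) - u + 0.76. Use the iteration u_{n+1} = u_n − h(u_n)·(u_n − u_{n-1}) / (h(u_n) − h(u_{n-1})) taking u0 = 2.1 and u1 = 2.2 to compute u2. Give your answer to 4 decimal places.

2.1487

h(2.1) = 0.092928, h(2.2) = -0.097896
u2 = 2.200000 − (-0.097896)·(2.200000 − 2.100000) / (-0.097896 − 0.092928) = 2.200000 − (-0.009790)/(-0.190824) = 2.148698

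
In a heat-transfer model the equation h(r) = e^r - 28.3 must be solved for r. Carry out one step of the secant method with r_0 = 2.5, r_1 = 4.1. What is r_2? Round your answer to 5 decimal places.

h(2.5) = -16.1175060, h(4.1) = 32.0402876
r_2 = 4.1000000 − 32.0402876·(4.1000000 − 2.5000000) / (32.0402876 − (-16.1175060)) = 4.1000000 − (51.2644602)/(48.1577936) = 3.0354898

3.03549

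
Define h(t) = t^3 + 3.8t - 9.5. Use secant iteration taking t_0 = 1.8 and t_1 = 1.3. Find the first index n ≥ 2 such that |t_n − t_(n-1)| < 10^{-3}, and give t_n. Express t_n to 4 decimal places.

h(1.8) = 3.172000, h(1.3) = -2.363000
t_2 = 1.300000 − (-2.363000)·(-0.500000)/(-5.535000) = 1.513460;  |Δ| = 0.213460
h(1.513460) = -0.282181
t_3 = 1.513460 − (-0.282181)·(0.213460)/(2.080819) = 1.542407;  |Δ| = 0.028947
h(1.542407) = 0.030565
t_4 = 1.542407 − 0.030565·(0.028947)/(0.312747) = 1.539578;  |Δ| = 0.002829
h(1.539578) = -0.000340
t_5 = 1.539578 − (-0.000340)·(-0.002829)/(-0.030905) = 1.539609;  |Δ| = 0.000031
|t_5 − t_4| = 0.000031 < 10^{-3}

n = 5, t_n = 1.5396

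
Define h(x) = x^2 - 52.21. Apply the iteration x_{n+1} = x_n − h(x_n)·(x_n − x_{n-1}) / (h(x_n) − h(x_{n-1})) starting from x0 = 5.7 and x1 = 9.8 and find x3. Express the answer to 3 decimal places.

7.187

h(5.7) = -19.72000, h(9.8) = 43.83000
x2 = 9.80000 − 43.83000·(9.80000 − 5.70000) / (43.83000 − (-19.72000)) = 9.80000 − (179.70300)/(63.55000) = 6.97226
h(6.97226) = -3.59762
x3 = 6.97226 − (-3.59762)·(6.97226 − 9.80000) / (-3.59762 − 43.83000) = 6.97226 − (10.17313)/(-47.42762) = 7.18676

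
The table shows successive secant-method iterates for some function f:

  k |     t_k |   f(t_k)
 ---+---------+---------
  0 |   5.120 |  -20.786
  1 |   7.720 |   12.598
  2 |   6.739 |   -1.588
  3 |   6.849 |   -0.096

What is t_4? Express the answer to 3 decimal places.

t_4 = 6.849 − (-0.096)·(6.849 − 6.739) / (-0.096 − (-1.588))
   = 6.849 − (-0.01056)/(1.49200) = 6.85608

6.856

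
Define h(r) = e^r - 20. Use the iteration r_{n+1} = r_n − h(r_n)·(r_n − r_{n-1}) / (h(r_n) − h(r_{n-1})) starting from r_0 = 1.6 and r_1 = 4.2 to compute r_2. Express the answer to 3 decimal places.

h(1.6) = -15.04697, h(4.2) = 46.68633
r_2 = 4.20000 − 46.68633·(4.20000 − 1.60000) / (46.68633 − (-15.04697)) = 4.20000 − (121.38446)/(61.73330) = 2.23373

2.234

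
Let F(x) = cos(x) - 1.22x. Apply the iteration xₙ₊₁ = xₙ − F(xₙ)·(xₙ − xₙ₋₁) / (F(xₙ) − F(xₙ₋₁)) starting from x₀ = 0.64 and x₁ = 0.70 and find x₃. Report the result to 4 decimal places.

F(0.64) = 0.021296, F(0.70) = -0.089158
x₂ = 0.700000 − (-0.089158)·(0.700000 − 0.640000) / (-0.089158 − 0.021296) = 0.700000 − (-0.005349)/(-0.110454) = 0.651568
F(0.651568) = 0.000221
x₃ = 0.651568 − 0.000221·(0.651568 − 0.700000) / (0.000221 − (-0.089158)) = 0.651568 − (-0.000011)/(0.089378) = 0.651688

0.6517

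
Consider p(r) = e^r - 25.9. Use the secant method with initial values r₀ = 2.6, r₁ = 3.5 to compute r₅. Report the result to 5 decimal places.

p(2.6) = -12.4362620, p(3.5) = 7.2154520
r₂ = 3.5000000 − 7.2154520·(3.5000000 − 2.6000000) / (7.2154520 − (-12.4362620)) = 3.5000000 − (6.4939068)/(19.6517139) = 3.1695501
p(3.1695501) = -2.1032241
r₃ = 3.1695501 − (-2.1032241)·(3.1695501 − 3.5000000) / (-2.1032241 − 7.2154520) = 3.1695501 − (0.6950102)/(-9.3186760) = 3.2441326
p(3.2441326) = -0.2605390
r₄ = 3.2441326 − (-0.2605390)·(3.2441326 − 3.1695501) / (-0.2605390 − (-2.1032241)) = 3.2441326 − (-0.0194317)/(1.8426850) = 3.2546779
p(3.2546779) = 0.0112672
r₅ = 3.2546779 − 0.0112672·(3.2546779 − 3.2441326) / (0.0112672 − (-0.2605390)) = 3.2546779 − (0.0001188)/(0.2718063) = 3.2542408

3.25424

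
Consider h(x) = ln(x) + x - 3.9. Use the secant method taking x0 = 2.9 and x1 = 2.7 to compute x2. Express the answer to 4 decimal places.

2.8523

h(2.9) = 0.064711, h(2.7) = -0.206748
x2 = 2.700000 − (-0.206748)·(2.700000 − 2.900000) / (-0.206748 − 0.064711) = 2.700000 − (0.041350)/(-0.271459) = 2.852324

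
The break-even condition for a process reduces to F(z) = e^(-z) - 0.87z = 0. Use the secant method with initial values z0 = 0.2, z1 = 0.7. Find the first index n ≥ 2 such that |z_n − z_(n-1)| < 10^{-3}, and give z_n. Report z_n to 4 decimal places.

F(0.2) = 0.644731, F(0.7) = -0.112415
z2 = 0.700000 − (-0.112415)·(0.500000)/(-0.757145) = 0.625764;  |Δ| = 0.074236
F(0.625764) = -0.009562
z3 = 0.625764 − (-0.009562)·(-0.074236)/(0.102852) = 0.618862;  |Δ| = 0.006902
F(0.618862) = 0.000146
z4 = 0.618862 − 0.000146·(-0.006902)/(0.009709) = 0.618967;  |Δ| = 0.000104
|z4 − z3| = 0.000104 < 10^{-3}

n = 4, z_n = 0.6190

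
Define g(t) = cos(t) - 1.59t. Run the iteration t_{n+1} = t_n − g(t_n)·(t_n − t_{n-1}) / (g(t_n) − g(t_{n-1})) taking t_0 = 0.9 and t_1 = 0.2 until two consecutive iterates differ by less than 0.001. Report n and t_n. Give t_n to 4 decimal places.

g(0.9) = -0.809390, g(0.2) = 0.662067
t_2 = 0.200000 − 0.662067·(-0.700000)/(1.471457) = 0.514958;  |Δ| = 0.314958
g(0.514958) = 0.051531
t_3 = 0.514958 − 0.051531·(0.314958)/(-0.610536) = 0.541541;  |Δ| = 0.026583
g(0.541541) = -0.004135
t_4 = 0.541541 − (-0.004135)·(0.026583)/(-0.055665) = 0.539566;  |Δ| = 0.001975
g(0.539566) = 0.000021
t_5 = 0.539566 − 0.000021·(-0.001975)/(0.004156) = 0.539576;  |Δ| = 0.000010
|t_5 − t_4| = 0.000010 < 0.001

n = 5, t_n = 0.5396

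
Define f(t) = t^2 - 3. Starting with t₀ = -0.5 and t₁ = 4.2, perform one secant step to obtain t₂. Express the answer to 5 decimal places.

0.24324

f(-0.5) = -2.7500000, f(4.2) = 14.6400000
t₂ = 4.2000000 − 14.6400000·(4.2000000 − (-0.5000000)) / (14.6400000 − (-2.7500000)) = 4.2000000 − (68.8080000)/(17.3900000) = 0.2432432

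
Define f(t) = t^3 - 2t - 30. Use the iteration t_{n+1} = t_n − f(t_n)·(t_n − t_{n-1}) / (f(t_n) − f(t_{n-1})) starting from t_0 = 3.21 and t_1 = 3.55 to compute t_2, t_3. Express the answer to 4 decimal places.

3.3135, 3.3209

f(3.21) = -3.343839, f(3.55) = 7.638875
t_2 = 3.550000 − 7.638875·(3.550000 − 3.210000) / (7.638875 − (-3.343839)) = 3.550000 − (2.597217)/(10.982714) = 3.313518
f(3.313518) = -0.246601
t_3 = 3.313518 − (-0.246601)·(3.313518 − 3.550000) / (-0.246601 − 7.638875) = 3.313518 − (0.058317)/(-7.885476) = 3.320913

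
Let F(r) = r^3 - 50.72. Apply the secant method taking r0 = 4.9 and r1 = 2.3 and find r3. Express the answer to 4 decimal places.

3.9525

F(4.9) = 66.929000, F(2.3) = -38.553000
r2 = 2.300000 − (-38.553000)·(2.300000 − 4.900000) / (-38.553000 − 66.929000) = 2.300000 − (100.237800)/(-105.482000) = 3.250283
F(3.250283) = -16.382892
r3 = 3.250283 − (-16.382892)·(3.250283 − 2.300000) / (-16.382892 − (-38.553000)) = 3.250283 − (-15.568391)/(22.170108) = 3.952508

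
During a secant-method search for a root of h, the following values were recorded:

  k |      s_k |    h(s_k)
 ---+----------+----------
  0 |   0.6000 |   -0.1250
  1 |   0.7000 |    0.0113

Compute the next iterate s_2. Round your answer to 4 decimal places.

s_2 = 0.7000 − 0.0113·(0.7000 − 0.6000) / (0.0113 − (-0.1250))
   = 0.7000 − (0.001130)/(0.136300) = 0.691709

0.6917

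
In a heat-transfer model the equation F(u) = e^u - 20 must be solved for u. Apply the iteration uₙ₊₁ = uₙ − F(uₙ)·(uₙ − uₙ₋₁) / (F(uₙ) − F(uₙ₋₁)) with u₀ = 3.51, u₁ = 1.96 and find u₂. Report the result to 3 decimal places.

2.719

F(3.51) = 13.44827, F(1.96) = -12.90067
u₂ = 1.96000 − (-12.90067)·(1.96000 − 3.51000) / (-12.90067 − 13.44827) = 1.96000 − (19.99604)/(-26.34894) = 2.71889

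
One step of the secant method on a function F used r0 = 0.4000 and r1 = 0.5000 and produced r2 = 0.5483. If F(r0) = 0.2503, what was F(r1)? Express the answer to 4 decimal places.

The secant line through (0.4000, 0.2503) and (0.5000, F(r1)) crosses zero at r2 = 0.5483.
So (0.4000, 0.2503), (0.5000, F(r1)), (0.5483, 0) are collinear:
F(r1) = 0.2503 · (0.5000 − 0.5483) / (0.4000 − 0.5483) = 0.2503 · (-0.048300)/(-0.148300) = 0.081520

0.0815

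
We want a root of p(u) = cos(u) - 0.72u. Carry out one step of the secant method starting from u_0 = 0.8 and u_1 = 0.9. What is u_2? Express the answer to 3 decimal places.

0.882

p(0.8) = 0.12071, p(0.9) = -0.02639
u_2 = 0.90000 − (-0.02639)·(0.90000 − 0.80000) / (-0.02639 − 0.12071) = 0.90000 − (-0.00264)/(-0.14710) = 0.88206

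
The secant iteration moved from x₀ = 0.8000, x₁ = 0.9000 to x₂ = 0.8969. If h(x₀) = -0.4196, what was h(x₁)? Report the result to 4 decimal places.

0.0134

The secant line through (0.8000, -0.4196) and (0.9000, h(x₁)) crosses zero at x₂ = 0.8969.
So (0.8000, -0.4196), (0.9000, h(x₁)), (0.8969, 0) are collinear:
h(x₁) = -0.4196 · (0.9000 − 0.8969) / (0.8000 − 0.8969) = -0.4196 · (0.003100)/(-0.096900) = 0.013424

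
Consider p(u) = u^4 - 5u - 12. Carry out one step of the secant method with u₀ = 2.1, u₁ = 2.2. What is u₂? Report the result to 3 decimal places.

p(2.1) = -3.05190, p(2.2) = 0.42560
u₂ = 2.20000 − 0.42560·(2.20000 − 2.10000) / (0.42560 − (-3.05190)) = 2.20000 − (0.04256)/(3.47750) = 2.18776

2.188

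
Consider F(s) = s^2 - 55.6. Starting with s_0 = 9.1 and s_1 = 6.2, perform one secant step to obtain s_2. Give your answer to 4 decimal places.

F(9.1) = 27.210000, F(6.2) = -17.160000
s_2 = 6.200000 − (-17.160000)·(6.200000 − 9.100000) / (-17.160000 − 27.210000) = 6.200000 − (49.764000)/(-44.370000) = 7.321569

7.3216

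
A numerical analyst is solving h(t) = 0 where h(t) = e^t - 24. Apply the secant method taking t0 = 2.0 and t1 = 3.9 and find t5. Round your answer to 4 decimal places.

3.1756

h(2.0) = -16.610944, h(3.9) = 25.402449
t2 = 3.900000 − 25.402449·(3.900000 − 2.000000) / (25.402449 − (-16.610944)) = 3.900000 − (48.264653)/(42.013393) = 2.751208
h(2.751208) = -8.338462
t3 = 2.751208 − (-8.338462)·(2.751208 − 3.900000) / (-8.338462 − 25.402449) = 2.751208 − (9.579159)/(-33.740911) = 3.035111
h(3.035111) = -3.196707
t4 = 3.035111 − (-3.196707)·(3.035111 − 2.751208) / (-3.196707 − (-8.338462)) = 3.035111 − (-0.907556)/(5.141755) = 3.211618
h(3.211618) = 0.819219
t5 = 3.211618 − 0.819219·(3.211618 − 3.035111) / (0.819219 − (-3.196707)) = 3.211618 − (0.144598)/(4.015926) = 3.175612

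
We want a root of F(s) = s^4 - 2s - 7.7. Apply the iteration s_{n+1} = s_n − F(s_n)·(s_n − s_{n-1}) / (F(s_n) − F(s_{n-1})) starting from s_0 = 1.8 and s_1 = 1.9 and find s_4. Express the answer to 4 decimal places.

F(1.8) = -0.802400, F(1.9) = 1.532100
s_2 = 1.900000 − 1.532100·(1.900000 − 1.800000) / (1.532100 − (-0.802400)) = 1.900000 − (0.153210)/(2.334500) = 1.834371
F(1.834371) = -0.046067
s_3 = 1.834371 − (-0.046067)·(1.834371 − 1.900000) / (-0.046067 − 1.532100) = 1.834371 − (0.003023)/(-1.578167) = 1.836287
F(1.836287) = -0.002525
s_4 = 1.836287 − (-0.002525)·(1.836287 − 1.834371) / (-0.002525 − (-0.046067)) = 1.836287 − (-0.000005)/(0.043542) = 1.836398

1.8364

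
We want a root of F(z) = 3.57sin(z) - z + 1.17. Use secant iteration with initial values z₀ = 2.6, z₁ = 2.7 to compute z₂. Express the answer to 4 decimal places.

F(2.6) = 0.410340, F(2.7) = -0.004254
z₂ = 2.700000 − (-0.004254)·(2.700000 − 2.600000) / (-0.004254 − 0.410340) = 2.700000 − (-0.000425)/(-0.414594) = 2.698974

2.6990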